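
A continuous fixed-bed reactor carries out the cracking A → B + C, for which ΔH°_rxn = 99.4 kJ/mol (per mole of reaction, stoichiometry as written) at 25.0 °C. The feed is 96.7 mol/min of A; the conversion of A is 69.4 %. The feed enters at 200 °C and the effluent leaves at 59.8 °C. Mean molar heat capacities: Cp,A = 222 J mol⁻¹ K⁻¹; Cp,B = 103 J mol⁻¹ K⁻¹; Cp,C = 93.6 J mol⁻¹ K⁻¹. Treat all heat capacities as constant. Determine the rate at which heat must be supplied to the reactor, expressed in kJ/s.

Q_in = 60.0 kJ/s

Extent of reaction ξ = 0.694 × 96.7 = 67.11 mol/min
Reaction term: ξ·ΔH°_rxn = 67.11 × 99.4 = 6670.7 kJ/min
Sensible, feed 200→25 °C: -3756.8 kJ/min
Outlet flows (mol/min): A 29.59, B 67.11, C 67.11
Sensible, products 25→59.8 °C: 687.75 kJ/min
Q = ΔH = 3601.7 kJ/min = 60.028 kW
Heat supplied = 60.028 kJ/s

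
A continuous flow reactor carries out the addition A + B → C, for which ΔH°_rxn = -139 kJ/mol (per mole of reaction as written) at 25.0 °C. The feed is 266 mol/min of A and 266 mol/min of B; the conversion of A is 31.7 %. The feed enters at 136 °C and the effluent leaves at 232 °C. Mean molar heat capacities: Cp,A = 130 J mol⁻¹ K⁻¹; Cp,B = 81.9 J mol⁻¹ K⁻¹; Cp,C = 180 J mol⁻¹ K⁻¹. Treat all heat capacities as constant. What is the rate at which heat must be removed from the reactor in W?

Q_out = 114000 W

Extent of reaction ξ = 0.317 × 266 = 84.322 mol/min
Reaction term: ξ·ΔH°_rxn = 84.322 × -139 = -11721 kJ/min
Sensible, feed 136→25 °C: -6256.6 kJ/min
Outlet flows (mol/min): A 181.68, B 181.68, C 84.322
Sensible, products 25→232 °C: 11111 kJ/min
Q = ΔH = -6866.5 kJ/min = -114.44 kW
Heat removed = 114440 W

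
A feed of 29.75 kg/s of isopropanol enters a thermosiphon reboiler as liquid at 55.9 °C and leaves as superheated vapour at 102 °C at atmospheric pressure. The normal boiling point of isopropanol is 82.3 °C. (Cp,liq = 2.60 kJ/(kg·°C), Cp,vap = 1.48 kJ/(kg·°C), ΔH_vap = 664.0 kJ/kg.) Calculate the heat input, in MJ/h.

liquid 55.9→82.3 °C: 68.64 kJ/kg
vaporisation at 82.3 °C: 664 kJ/kg
vapour 82.3→102 °C: 29.156 kJ/kg
Δh = 68.64 + 664 + 29.156 = 761.8 kJ/kg
Q = ṁ·Δh = 29.75 kg/s × 761.8 kJ/kg = 22663 kJ/s
|Q| = 22663 kW = 81588 MJ/h

Q = 81600 MJ/h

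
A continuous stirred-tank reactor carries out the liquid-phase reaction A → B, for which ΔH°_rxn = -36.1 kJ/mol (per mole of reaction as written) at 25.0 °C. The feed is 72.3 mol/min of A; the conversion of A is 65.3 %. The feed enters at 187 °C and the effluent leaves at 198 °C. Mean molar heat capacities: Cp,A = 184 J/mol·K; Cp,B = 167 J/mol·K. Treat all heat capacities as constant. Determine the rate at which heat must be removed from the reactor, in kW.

Extent of reaction ξ = 0.653 × 72.3 = 47.212 mol/min
Reaction term: ξ·ΔH°_rxn = 47.212 × -36.1 = -1704.3 kJ/min
Sensible, feed 187→25 °C: -2155.1 kJ/min
Outlet flows (mol/min): A 25.088, B 47.212
Sensible, products 25→198 °C: 2162.6 kJ/min
Q = ΔH = -1696.9 kJ/min = -28.281 kW
Heat removed = 28.281 kW

Q_out = 28.3 kW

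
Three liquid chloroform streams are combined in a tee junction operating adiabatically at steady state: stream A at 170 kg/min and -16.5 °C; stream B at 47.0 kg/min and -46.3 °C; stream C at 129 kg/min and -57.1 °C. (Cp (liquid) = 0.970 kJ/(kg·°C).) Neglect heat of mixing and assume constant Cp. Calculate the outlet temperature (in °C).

T_out = -35.7 °C

No heat crosses the boundary, so H_out = H_in.
Σ ṁᵢCp,ᵢTᵢ = 170×0.970×-16.5 + 47.0×0.970×-46.3 + 129×0.970×-57.1 = -11977
Σ ṁᵢCp,ᵢ = 170×0.970 + 47.0×0.970 + 129×0.970 = 335.62
T_out = -11977 / 335.62 = -35.685 °C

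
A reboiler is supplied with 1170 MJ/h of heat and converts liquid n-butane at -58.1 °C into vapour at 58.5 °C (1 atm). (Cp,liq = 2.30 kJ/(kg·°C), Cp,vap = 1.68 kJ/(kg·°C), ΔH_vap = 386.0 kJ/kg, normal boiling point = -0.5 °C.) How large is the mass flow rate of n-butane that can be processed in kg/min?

ṁ = 31.6 kg/min

Δh = 2.30×(-0.5−-58.1) + 386.0 + 1.68×(58.5−-0.5) = 617.6 kJ/kg
Q = 1170 MJ/h = 325 kJ/s = 19500 kJ/min
ṁ = Q/Δh = 19500 / 617.6 = 31.574 kg/min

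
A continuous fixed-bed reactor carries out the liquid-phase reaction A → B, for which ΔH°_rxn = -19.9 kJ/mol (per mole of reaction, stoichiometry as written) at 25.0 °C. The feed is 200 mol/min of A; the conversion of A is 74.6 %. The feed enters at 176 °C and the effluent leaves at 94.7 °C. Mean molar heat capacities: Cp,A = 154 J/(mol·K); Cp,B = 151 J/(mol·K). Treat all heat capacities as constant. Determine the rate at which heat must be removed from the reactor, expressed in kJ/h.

Extent of reaction ξ = 0.746 × 200 = 149.2 mol/min
Reaction term: ξ·ΔH°_rxn = 149.2 × -19.9 = -2969.1 kJ/min
Sensible, feed 176→25 °C: -4650.8 kJ/min
Outlet flows (mol/min): A 50.8, B 149.2
Sensible, products 25→94.7 °C: 2115.6 kJ/min
Q = ΔH = -5504.3 kJ/min = -91.739 kW
Heat removed = 330260 kJ/h

Q_out = 330000 kJ/h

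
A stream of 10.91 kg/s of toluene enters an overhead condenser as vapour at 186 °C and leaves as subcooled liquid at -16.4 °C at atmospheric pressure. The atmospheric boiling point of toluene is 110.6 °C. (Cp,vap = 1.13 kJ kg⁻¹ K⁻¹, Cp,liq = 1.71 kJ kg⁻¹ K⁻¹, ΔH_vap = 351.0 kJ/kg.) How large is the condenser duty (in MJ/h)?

Q_c = 25700 MJ/h

vapour 186→110.6 °C: -85.202 kJ/kg
condensation at 110.6 °C: -351 kJ/kg
liquid 110.6→-16.4 °C: -217.17 kJ/kg
Δh = -85.202 + -351 + -217.17 = -653.37 kJ/kg
Q = ṁ·Δh = 10.91 kg/s × -653.37 kJ/kg = -7128.3 kJ/s
|Q| = 7128.3 kW = 25662 MJ/h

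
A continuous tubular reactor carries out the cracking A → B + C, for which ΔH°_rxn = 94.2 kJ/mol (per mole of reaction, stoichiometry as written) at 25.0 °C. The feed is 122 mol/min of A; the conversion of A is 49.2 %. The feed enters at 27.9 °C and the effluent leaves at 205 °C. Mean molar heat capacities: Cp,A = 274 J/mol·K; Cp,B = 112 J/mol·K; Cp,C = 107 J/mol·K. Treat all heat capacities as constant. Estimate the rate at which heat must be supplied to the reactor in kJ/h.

Extent of reaction ξ = 0.492 × 122 = 60.024 mol/min
Reaction term: ξ·ΔH°_rxn = 60.024 × 94.2 = 5654.3 kJ/min
Sensible, feed 27.9→25 °C: -96.941 kJ/min
Outlet flows (mol/min): A 61.976, B 60.024, C 60.024
Sensible, products 25→205 °C: 5422.8 kJ/min
Q = ΔH = 10980 kJ/min = 183 kW
Heat supplied = 658810 kJ/h

Q_in = 659000 kJ/h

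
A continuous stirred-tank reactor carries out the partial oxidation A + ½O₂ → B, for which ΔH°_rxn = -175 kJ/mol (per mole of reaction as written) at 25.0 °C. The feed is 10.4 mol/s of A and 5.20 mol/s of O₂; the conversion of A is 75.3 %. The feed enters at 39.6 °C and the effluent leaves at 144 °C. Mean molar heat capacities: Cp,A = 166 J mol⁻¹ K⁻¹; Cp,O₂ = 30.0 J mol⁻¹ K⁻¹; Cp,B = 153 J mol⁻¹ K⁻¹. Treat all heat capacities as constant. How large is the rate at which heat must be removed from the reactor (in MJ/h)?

Extent of reaction ξ = 0.753 × 10.4 = 7.8312 mol/s
Reaction term: ξ·ΔH°_rxn = 7.8312 × -175 = -1370.5 kJ/s
Sensible, feed 39.6→25 °C: -27.483 kJ/s
Outlet flows (mol/s): A 2.5688, O₂ 1.2844, B 7.8312
Sensible, products 25→144 °C: 197.91 kJ/s
Q = ΔH = -1200 kJ/s = -1200 kW
Heat removed = 4320.1 MJ/h

Q_out = 4320 MJ/h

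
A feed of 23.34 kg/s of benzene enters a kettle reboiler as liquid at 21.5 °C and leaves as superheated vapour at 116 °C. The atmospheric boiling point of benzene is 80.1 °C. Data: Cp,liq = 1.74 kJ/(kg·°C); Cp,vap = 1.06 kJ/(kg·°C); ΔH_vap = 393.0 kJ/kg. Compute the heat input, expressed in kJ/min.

liquid 21.5→80.1 °C: 101.96 kJ/kg
vaporisation at 80.1 °C: 393 kJ/kg
vapour 80.1→116 °C: 38.054 kJ/kg
Δh = 101.96 + 393 + 38.054 = 533.02 kJ/kg
Q = ṁ·Δh = 23.34 kg/s × 533.02 kJ/kg = 12441 kJ/s
|Q| = 12441 kW = 746440 kJ/min

Q = 746000 kJ/min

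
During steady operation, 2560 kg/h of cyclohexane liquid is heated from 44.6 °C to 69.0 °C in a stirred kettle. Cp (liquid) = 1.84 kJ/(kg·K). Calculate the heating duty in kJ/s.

Q = ṁ·Cp·ΔT = 2560 × 1.84 × (69.0 − 44.6) = 114930 kJ/h
Converting: 114930 / 3600 s = 31.926 kW

Q = 31.9 kJ/s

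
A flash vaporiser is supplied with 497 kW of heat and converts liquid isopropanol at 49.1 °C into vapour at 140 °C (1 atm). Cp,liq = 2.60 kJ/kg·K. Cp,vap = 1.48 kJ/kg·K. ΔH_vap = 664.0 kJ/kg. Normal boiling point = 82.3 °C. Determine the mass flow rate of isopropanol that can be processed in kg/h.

Δh = 2.60×(82.3−49.1) + 664.0 + 1.48×(140−82.3) = 835.72 kJ/kg
Q = 497 kW = 497 kJ/s = 1.7892e+06 kJ/h
ṁ = Q/Δh = 1.7892e+06 / 835.72 = 2140.9 kg/h

ṁ = 2140 kg/h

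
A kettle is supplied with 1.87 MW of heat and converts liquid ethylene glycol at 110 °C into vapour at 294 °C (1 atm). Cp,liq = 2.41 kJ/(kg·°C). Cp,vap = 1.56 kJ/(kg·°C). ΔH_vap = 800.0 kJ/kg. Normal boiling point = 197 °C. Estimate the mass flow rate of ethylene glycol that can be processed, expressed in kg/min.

ṁ = 96.6 kg/min

Δh = 2.41×(197−110) + 800.0 + 1.56×(294−197) = 1161 kJ/kg
Q = 1.87 MW = 1870 kJ/s = 112200 kJ/min
ṁ = Q/Δh = 112200 / 1161 = 96.642 kg/min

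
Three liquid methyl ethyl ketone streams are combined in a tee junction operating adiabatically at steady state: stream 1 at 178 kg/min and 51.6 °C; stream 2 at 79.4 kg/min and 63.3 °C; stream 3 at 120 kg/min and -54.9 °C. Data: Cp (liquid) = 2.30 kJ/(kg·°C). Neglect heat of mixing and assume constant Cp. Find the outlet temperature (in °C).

T_out = 20.2 °C

Adiabatic, steady state ⇒ Σ ṁᵢCp,ᵢ(T_out − Tᵢ) = 0
Σ ṁᵢCp,ᵢTᵢ = 178×2.30×51.6 + 79.4×2.30×63.3 + 120×2.30×-54.9 = 17532
Σ ṁᵢCp,ᵢ = 178×2.30 + 79.4×2.30 + 120×2.30 = 868.02
T_out = 17532 / 868.02 = 20.198 °C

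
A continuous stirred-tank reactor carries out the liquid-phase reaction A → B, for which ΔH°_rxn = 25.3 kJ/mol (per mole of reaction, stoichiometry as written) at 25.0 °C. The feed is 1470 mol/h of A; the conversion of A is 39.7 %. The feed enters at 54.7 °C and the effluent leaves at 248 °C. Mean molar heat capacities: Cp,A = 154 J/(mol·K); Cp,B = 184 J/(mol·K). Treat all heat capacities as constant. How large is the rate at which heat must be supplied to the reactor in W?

Extent of reaction ξ = 0.397 × 1470 = 583.59 mol/h
Reaction term: ξ·ΔH°_rxn = 583.59 × 25.3 = 14765 kJ/h
Sensible, feed 54.7→25 °C: -6723.5 kJ/h
Outlet flows (mol/h): A 886.41, B 583.59
Sensible, products 25→248 °C: 54387 kJ/h
Q = ΔH = 62428 kJ/h = 17.341 kW
Heat supplied = 17341 W

Q_in = 17300 W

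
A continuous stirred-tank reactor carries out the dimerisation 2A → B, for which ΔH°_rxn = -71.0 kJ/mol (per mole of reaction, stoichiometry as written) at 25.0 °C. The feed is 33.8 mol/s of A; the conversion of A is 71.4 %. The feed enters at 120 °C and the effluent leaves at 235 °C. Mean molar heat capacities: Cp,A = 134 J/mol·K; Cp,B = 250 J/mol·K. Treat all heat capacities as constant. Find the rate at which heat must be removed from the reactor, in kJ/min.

Extent of reaction ξ = 0.714 × 33.8 / 2 = 12.067 mol/s
Reaction term: ξ·ΔH°_rxn = 12.067 × -71.0 = -856.73 kJ/s
Sensible, feed 120→25 °C: -430.27 kJ/s
Outlet flows (mol/s): A 9.6668, B 12.067
Sensible, products 25→235 °C: 905.52 kJ/s
Q = ΔH = -381.48 kJ/s = -381.48 kW
Heat removed = 22889 kJ/min

Q_out = 22900 kJ/min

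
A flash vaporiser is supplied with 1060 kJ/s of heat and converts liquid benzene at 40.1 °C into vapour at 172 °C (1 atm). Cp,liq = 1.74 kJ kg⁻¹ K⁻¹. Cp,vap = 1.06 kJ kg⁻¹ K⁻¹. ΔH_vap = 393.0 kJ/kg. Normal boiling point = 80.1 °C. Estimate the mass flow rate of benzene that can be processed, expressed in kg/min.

Δh = 1.74×(80.1−40.1) + 393.0 + 1.06×(172−80.1) = 560.01 kJ/kg
Q = 1060 kJ/s = 1060 kJ/s = 63600 kJ/min
ṁ = Q/Δh = 63600 / 560.01 = 113.57 kg/min

ṁ = 114 kg/min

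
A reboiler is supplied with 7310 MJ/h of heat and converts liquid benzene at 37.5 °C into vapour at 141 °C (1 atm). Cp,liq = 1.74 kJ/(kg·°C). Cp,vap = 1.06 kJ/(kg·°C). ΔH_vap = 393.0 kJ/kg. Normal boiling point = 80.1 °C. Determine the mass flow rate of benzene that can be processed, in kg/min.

Δh = 1.74×(80.1−37.5) + 393.0 + 1.06×(141−80.1) = 531.68 kJ/kg
Q = 7310 MJ/h = 2030.6 kJ/s = 121830 kJ/min
ṁ = Q/Δh = 121830 / 531.68 = 229.15 kg/min

ṁ = 229 kg/min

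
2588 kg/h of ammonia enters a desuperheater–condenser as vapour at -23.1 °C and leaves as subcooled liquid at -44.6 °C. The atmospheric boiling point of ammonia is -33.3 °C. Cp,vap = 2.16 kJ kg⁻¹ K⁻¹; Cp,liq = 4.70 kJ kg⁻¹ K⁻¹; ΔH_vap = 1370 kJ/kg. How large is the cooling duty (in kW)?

vapour -23.1→-33.3 °C: -22.032 kJ/kg
condensation at -33.3 °C: -1370 kJ/kg
liquid -33.3→-44.6 °C: -53.11 kJ/kg
Δh = -22.032 + -1370 + -53.11 = -1445.1 kJ/kg
Q = ṁ·Δh = 2588 kg/h × -1445.1 kJ/kg = -3.74e+06 kJ/h
|Q| = 1038.9 kW

Q_c = 1040 kW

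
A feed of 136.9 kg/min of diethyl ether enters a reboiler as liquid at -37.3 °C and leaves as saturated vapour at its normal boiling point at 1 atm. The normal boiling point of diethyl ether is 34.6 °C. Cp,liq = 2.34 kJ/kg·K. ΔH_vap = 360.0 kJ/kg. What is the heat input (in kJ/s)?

Q = 1210 kJ/s

liquid -37.3→34.6 °C: 168.25 kJ/kg
vaporisation at 34.6 °C: 360 kJ/kg
Δh = 168.25 + 360 = 528.25 kJ/kg
Q = ṁ·Δh = 136.9 kg/min × 528.25 kJ/kg = 72317 kJ/min
|Q| = 1205.3 kW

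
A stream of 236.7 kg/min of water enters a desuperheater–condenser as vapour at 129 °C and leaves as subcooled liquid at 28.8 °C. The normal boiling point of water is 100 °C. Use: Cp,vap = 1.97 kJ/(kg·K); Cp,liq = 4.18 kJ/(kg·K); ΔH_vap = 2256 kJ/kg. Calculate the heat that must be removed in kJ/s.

Q_c = 10300 kJ/s

vapour 129→100 °C: -57.13 kJ/kg
condensation at 100 °C: -2256 kJ/kg
liquid 100→28.8 °C: -297.62 kJ/kg
Δh = -57.13 + -2256 + -297.62 = -2610.7 kJ/kg
Q = ṁ·Δh = 236.7 kg/min × -2610.7 kJ/kg = -617960 kJ/min
|Q| = 10299 kW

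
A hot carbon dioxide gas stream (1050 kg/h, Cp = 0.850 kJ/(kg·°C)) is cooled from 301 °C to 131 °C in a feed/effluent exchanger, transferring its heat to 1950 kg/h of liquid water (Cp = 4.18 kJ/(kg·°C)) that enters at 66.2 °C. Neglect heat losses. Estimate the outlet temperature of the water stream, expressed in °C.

Heat released by hot stream: Q = 1050 × 0.850 × (301 − 131) = 151720 kJ/h
Energy balance on cold side (adiabatic exchanger): Q = ṁ_c·Cp_c·(T_c,out − T_c,in)
T_c,out = 66.2 + 151720/(1950 × 4.18) = 84.814 °C

T_c,out = 84.8 °C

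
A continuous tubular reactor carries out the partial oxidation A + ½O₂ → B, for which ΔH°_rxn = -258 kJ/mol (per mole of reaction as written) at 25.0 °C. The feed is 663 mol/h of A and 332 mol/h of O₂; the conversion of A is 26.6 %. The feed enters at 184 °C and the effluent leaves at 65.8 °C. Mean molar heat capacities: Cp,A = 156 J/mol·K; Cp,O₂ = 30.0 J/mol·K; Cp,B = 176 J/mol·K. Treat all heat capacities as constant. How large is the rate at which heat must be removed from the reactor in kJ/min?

Extent of reaction ξ = 0.266 × 663 = 176.36 mol/h
Reaction term: ξ·ΔH°_rxn = 176.36 × -258 = -45500 kJ/h
Sensible, feed 184→25 °C: -18029 kJ/h
Outlet flows (mol/h): A 486.64, O₂ 243.82, B 176.36
Sensible, products 25→65.8 °C: 4662.2 kJ/h
Q = ΔH = -58867 kJ/h = -16.352 kW
Heat removed = 981.11 kJ/min

Q_out = 981 kJ/min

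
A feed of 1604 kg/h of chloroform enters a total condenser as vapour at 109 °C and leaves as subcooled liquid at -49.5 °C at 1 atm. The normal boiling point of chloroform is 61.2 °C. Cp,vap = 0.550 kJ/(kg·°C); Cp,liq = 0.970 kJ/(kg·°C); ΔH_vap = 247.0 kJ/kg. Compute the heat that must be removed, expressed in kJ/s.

Q_c = 170 kJ/s

vapour 109→61.2 °C: -26.29 kJ/kg
condensation at 61.2 °C: -247 kJ/kg
liquid 61.2→-49.5 °C: -107.38 kJ/kg
Δh = -26.29 + -247 + -107.38 = -380.67 kJ/kg
Q = ṁ·Δh = 1604 kg/h × -380.67 kJ/kg = -610590 kJ/h
|Q| = 169.61 kW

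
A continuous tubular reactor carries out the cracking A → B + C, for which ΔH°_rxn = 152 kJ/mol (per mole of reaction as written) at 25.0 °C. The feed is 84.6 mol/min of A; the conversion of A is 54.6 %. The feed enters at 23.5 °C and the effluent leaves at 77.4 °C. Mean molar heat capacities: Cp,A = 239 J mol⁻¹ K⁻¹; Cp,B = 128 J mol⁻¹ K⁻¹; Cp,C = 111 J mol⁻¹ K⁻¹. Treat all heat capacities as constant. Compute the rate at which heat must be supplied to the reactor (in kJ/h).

Q_in = 487000 kJ/h

Extent of reaction ξ = 0.546 × 84.6 = 46.192 mol/min
Reaction term: ξ·ΔH°_rxn = 46.192 × 152 = 7021.1 kJ/min
Sensible, feed 23.5→25 °C: 30.329 kJ/min
Outlet flows (mol/min): A 38.408, B 46.192, C 46.192
Sensible, products 25→77.4 °C: 1059.5 kJ/min
Q = ΔH = 8110.9 kJ/min = 135.18 kW
Heat supplied = 486660 kJ/h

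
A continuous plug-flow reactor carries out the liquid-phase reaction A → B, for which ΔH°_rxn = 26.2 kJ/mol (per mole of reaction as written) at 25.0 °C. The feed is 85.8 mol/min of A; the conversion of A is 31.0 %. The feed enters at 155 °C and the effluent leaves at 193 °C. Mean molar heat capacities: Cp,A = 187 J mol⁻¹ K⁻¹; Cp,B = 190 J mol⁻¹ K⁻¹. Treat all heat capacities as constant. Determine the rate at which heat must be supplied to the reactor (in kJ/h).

Q_in = 79200 kJ/h

Extent of reaction ξ = 0.310 × 85.8 = 26.598 mol/min
Reaction term: ξ·ΔH°_rxn = 26.598 × 26.2 = 696.87 kJ/min
Sensible, feed 155→25 °C: -2085.8 kJ/min
Outlet flows (mol/min): A 59.202, B 26.598
Sensible, products 25→193 °C: 2708.9 kJ/min
Q = ΔH = 1320 kJ/min = 21.999 kW
Heat supplied = 79198 kJ/h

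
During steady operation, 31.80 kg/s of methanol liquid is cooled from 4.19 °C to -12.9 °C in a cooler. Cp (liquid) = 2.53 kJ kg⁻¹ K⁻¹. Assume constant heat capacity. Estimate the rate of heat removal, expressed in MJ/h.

Q = ṁ·Cp·ΔT = 31.80 × 2.53 × (-12.9 − 4.19) = -1375 kJ/s
Cooling duty = 4949.9 MJ/h

Q_c = 4950 MJ/h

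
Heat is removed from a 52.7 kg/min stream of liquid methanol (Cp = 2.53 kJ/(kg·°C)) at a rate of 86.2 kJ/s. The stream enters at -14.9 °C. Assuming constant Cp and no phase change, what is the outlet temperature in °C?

Q = 86.2 kJ/s = 5172 kJ/min
ΔT = Q/(ṁ·Cp) = 5172/(52.7×2.53) = 38.791 K
T_out = -14.9 − 38.791 = -53.691 °C

T_out = -53.7 °C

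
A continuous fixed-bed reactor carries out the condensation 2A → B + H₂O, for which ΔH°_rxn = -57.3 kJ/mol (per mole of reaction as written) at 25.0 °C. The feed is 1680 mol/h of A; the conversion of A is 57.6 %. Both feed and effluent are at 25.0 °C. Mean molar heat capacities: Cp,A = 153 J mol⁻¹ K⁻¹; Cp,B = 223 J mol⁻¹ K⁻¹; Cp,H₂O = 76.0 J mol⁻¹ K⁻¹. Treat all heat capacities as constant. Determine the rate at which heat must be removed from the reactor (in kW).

Q_out = 7.70 kW

Extent of reaction ξ = 0.576 × 1680 / 2 = 483.84 mol/h
Reaction term: ξ·ΔH°_rxn = 483.84 × -57.3 = -27724 kJ/h
Q = ΔH = -27724 kJ/h = -7.7011 kW
Heat removed = 7.7011 kW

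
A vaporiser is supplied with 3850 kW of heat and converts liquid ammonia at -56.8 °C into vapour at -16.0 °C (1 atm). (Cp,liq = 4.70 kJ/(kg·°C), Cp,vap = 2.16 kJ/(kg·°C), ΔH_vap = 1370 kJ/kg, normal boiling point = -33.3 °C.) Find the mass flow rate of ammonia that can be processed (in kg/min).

ṁ = 152 kg/min

Δh = 4.70×(-33.3−-56.8) + 1370 + 2.16×(-16.0−-33.3) = 1517.8 kJ/kg
Q = 3850 kW = 3850 kJ/s = 231000 kJ/min
ṁ = Q/Δh = 231000 / 1517.8 = 152.19 kg/min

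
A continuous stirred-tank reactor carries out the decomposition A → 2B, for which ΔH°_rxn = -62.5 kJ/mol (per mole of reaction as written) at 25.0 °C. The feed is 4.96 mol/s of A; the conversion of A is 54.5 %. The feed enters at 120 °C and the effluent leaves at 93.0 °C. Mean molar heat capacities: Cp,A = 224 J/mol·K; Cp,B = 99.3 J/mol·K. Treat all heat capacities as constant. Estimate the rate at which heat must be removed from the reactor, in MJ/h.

Q_out = 733 MJ/h

Extent of reaction ξ = 0.545 × 4.96 = 2.7032 mol/s
Reaction term: ξ·ΔH°_rxn = 2.7032 × -62.5 = -168.95 kJ/s
Sensible, feed 120→25 °C: -105.55 kJ/s
Outlet flows (mol/s): A 2.2568, B 5.4064
Sensible, products 25→93.0 °C: 70.882 kJ/s
Q = ΔH = -203.62 kJ/s = -203.62 kW
Heat removed = 733.02 MJ/h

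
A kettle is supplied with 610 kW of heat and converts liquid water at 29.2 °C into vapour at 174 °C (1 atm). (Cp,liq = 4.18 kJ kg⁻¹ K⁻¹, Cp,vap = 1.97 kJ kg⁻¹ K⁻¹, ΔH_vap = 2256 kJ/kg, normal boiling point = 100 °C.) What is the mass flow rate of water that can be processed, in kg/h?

ṁ = 814 kg/h

Δh = 4.18×(100−29.2) + 2256 + 1.97×(174−100) = 2697.7 kJ/kg
Q = 610 kW = 610 kJ/s = 2.196e+06 kJ/h
ṁ = Q/Δh = 2.196e+06 / 2697.7 = 814.02 kg/h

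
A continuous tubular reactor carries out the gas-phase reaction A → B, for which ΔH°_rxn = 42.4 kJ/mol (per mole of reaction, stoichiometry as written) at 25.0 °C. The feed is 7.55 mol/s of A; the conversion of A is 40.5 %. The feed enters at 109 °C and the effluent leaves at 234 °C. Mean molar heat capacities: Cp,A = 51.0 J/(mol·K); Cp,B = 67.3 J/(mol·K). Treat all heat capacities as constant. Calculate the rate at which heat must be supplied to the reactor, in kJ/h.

Q_in = 678000 kJ/h

Extent of reaction ξ = 0.405 × 7.55 = 3.0577 mol/s
Reaction term: ξ·ΔH°_rxn = 3.0577 × 42.4 = 129.65 kJ/s
Sensible, feed 109→25 °C: -32.344 kJ/s
Outlet flows (mol/s): A 4.4923, B 3.0577
Sensible, products 25→234 °C: 90.892 kJ/s
Q = ΔH = 188.2 kJ/s = 188.2 kW
Heat supplied = 677510 kJ/h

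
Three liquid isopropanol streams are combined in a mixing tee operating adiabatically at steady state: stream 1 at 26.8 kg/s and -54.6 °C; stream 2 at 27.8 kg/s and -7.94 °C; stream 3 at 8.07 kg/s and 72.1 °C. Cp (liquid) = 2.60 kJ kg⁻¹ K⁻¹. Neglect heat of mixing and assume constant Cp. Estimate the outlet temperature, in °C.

T_out = -17.6 °C

No heat crosses the boundary, so H_out = H_in.
T_out = Σ ṁᵢCp,ᵢTᵢ / Σ ṁᵢCp,ᵢ
      = -2865.6 / 162.94 = -17.587 °C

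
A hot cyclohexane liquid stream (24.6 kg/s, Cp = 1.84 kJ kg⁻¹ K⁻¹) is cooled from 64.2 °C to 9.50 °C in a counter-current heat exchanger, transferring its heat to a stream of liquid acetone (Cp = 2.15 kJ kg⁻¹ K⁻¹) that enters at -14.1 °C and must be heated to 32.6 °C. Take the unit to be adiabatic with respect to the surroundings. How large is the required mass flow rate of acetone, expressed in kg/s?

Heat released by hot stream: Q = 24.6 × 1.84 × (64.2 − 9.50) = 2475.9 kJ/s
Energy balance on cold side (adiabatic exchanger): Q = ṁ_c·Cp_c·(T_c,out − T_c,in)
ṁ_c = 2475.9 / [2.15 × (32.6 − -14.1)] = 24.66 kg/s

ṁ_c = 24.7 kg/s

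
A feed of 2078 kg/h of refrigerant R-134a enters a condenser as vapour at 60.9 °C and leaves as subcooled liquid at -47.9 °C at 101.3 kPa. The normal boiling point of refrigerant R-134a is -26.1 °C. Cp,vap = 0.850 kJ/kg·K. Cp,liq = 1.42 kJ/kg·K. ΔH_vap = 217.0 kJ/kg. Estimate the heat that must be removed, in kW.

Q_c = 186 kW

vapour 60.9→-26.1 °C: -73.95 kJ/kg
condensation at -26.1 °C: -217 kJ/kg
liquid -26.1→-47.9 °C: -30.956 kJ/kg
Δh = -73.95 + -217 + -30.956 = -321.91 kJ/kg
Q = ṁ·Δh = 2078 kg/h × -321.91 kJ/kg = -668920 kJ/h
|Q| = 185.81 kW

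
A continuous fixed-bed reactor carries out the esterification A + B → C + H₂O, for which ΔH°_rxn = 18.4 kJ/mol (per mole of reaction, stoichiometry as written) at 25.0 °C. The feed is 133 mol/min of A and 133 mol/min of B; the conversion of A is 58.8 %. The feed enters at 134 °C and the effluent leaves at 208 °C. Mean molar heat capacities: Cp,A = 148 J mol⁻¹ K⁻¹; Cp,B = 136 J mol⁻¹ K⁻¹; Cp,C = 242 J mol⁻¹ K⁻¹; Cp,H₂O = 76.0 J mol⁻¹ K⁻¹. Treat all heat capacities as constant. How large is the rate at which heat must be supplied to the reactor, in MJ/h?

Extent of reaction ξ = 0.588 × 133 = 78.204 mol/min
Reaction term: ξ·ΔH°_rxn = 78.204 × 18.4 = 1439 kJ/min
Sensible, feed 134→25 °C: -4117.1 kJ/min
Outlet flows (mol/min): A 54.796, B 54.796, C 78.204, H₂O 78.204
Sensible, products 25→208 °C: 7398.9 kJ/min
Q = ΔH = 4720.7 kJ/min = 78.678 kW
Heat supplied = 283.24 MJ/h

Q_in = 283 MJ/h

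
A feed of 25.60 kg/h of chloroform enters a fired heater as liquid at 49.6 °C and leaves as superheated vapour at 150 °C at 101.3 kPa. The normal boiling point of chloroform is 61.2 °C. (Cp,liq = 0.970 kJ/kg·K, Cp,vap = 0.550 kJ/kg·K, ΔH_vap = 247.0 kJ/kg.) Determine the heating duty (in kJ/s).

liquid 49.6→61.2 °C: 11.252 kJ/kg
vaporisation at 61.2 °C: 247 kJ/kg
vapour 61.2→150 °C: 48.84 kJ/kg
Δh = 11.252 + 247 + 48.84 = 307.09 kJ/kg
Q = ṁ·Δh = 25.60 kg/h × 307.09 kJ/kg = 7861.6 kJ/h
|Q| = 2.1838 kW

Q = 2.18 kJ/s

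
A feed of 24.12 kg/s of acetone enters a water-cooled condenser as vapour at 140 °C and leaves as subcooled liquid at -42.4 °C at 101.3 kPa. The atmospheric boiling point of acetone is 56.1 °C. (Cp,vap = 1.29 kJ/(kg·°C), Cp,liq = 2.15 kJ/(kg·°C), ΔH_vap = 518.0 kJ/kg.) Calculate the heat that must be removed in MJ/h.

Q_c = 72800 MJ/h

vapour 140→56.1 °C: -108.23 kJ/kg
condensation at 56.1 °C: -518 kJ/kg
liquid 56.1→-42.4 °C: -211.77 kJ/kg
Δh = -108.23 + -518 + -211.77 = -838.01 kJ/kg
Q = ṁ·Δh = 24.12 kg/s × -838.01 kJ/kg = -20213 kJ/s
|Q| = 20213 kW = 72766 MJ/h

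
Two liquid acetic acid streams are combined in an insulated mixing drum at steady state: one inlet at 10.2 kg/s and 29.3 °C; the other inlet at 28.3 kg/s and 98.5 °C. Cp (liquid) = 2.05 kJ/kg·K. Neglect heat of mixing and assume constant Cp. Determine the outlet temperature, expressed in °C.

T_out = 80.2 °C

No heat crosses the boundary, so H_out = H_in.
Σ ṁᵢCp,ᵢTᵢ = 10.2×2.05×29.3 + 28.3×2.05×98.5 = 6327.1
Σ ṁᵢCp,ᵢ = 10.2×2.05 + 28.3×2.05 = 78.925
T_out = 6327.1 / 78.925 = 80.166 °C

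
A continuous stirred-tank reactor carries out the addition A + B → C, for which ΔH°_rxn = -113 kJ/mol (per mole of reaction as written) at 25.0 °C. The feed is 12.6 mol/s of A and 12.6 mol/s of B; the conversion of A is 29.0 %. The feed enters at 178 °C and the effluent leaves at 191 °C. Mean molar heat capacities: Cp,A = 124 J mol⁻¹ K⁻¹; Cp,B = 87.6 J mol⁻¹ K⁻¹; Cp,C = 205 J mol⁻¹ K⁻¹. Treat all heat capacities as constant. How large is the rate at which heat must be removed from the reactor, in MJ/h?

Extent of reaction ξ = 0.290 × 12.6 = 3.654 mol/s
Reaction term: ξ·ΔH°_rxn = 3.654 × -113 = -412.9 kJ/s
Sensible, feed 178→25 °C: -407.92 kJ/s
Outlet flows (mol/s): A 8.946, B 8.946, C 3.654
Sensible, products 25→191 °C: 438.58 kJ/s
Q = ΔH = -382.25 kJ/s = -382.25 kW
Heat removed = 1376.1 MJ/h

Q_out = 1380 MJ/h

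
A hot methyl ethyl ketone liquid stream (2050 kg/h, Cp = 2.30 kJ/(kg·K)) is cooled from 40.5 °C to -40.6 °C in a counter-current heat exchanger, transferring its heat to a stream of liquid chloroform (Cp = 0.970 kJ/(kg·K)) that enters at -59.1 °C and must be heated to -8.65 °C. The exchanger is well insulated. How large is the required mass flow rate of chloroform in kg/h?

ṁ_c = 7810 kg/h

Heat released by hot stream: Q = 2050 × 2.30 × (40.5 − -40.6) = 382390 kJ/h
Energy balance on cold side (adiabatic exchanger): Q = ṁ_c·Cp_c·(T_c,out − T_c,in)
ṁ_c = 382390 / [0.970 × (-8.65 − -59.1)] = 7813.9 kg/h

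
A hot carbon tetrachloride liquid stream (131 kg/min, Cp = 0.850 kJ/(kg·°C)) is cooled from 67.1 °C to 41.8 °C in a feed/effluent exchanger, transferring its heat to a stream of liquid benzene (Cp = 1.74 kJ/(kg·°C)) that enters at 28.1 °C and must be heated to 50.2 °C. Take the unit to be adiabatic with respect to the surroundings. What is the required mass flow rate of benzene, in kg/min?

ṁ_c = 73.3 kg/min

Heat released by hot stream: Q = 131 × 0.850 × (67.1 − 41.8) = 2817.2 kJ/min
Energy balance on cold side (adiabatic exchanger): Q = ṁ_c·Cp_c·(T_c,out − T_c,in)
ṁ_c = 2817.2 / [1.74 × (50.2 − 28.1)] = 73.26 kg/min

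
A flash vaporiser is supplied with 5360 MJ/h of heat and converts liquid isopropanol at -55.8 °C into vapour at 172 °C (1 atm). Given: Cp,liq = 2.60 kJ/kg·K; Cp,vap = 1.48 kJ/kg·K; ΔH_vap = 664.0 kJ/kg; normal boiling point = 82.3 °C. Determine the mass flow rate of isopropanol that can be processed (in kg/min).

Δh = 2.60×(82.3−-55.8) + 664.0 + 1.48×(172−82.3) = 1155.8 kJ/kg
Q = 5360 MJ/h = 1488.9 kJ/s = 89333 kJ/min
ṁ = Q/Δh = 89333 / 1155.8 = 77.29 kg/min

ṁ = 77.3 kg/min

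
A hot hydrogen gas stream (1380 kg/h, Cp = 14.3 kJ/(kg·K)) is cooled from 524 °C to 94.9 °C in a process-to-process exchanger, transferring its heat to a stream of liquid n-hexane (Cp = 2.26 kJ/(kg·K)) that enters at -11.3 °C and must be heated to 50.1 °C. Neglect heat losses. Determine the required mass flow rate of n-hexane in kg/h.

ṁ_c = 61000 kg/h

Heat released by hot stream: Q = 1380 × 14.3 × (524 − 94.9) = 8.4679e+06 kJ/h
Energy balance on cold side (adiabatic exchanger): Q = ṁ_c·Cp_c·(T_c,out − T_c,in)
ṁ_c = 8.4679e+06 / [2.26 × (50.1 − -11.3)] = 61023 kg/h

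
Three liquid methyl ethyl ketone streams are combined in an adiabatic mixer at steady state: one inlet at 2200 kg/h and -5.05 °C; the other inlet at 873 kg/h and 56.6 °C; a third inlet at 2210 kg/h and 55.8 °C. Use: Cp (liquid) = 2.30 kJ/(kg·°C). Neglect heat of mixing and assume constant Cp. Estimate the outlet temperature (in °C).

No heat crosses the boundary, so H_out = H_in.
T_out = Σ ṁᵢCp,ᵢTᵢ / Σ ṁᵢCp,ᵢ
      = 371730 / 12151 = 30.592 °C

T_out = 30.6 °C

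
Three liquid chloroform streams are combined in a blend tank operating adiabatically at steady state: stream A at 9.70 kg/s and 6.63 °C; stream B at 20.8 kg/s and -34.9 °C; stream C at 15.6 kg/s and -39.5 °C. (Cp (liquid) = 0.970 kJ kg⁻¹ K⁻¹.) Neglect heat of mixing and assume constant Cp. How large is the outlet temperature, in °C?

T_out = -27.7 °C

No heat crosses the boundary, so H_out = H_in.
T_out = Σ ṁᵢCp,ᵢTᵢ / Σ ṁᵢCp,ᵢ
      = -1239.5 / 44.717 = -27.718 °C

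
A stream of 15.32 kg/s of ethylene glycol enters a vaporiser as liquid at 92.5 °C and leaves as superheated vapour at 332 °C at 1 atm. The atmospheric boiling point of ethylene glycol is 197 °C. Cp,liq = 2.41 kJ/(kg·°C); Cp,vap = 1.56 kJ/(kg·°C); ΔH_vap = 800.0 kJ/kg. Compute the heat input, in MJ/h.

liquid 92.5→197 °C: 251.85 kJ/kg
vaporisation at 197 °C: 800 kJ/kg
vapour 197→332 °C: 210.6 kJ/kg
Δh = 251.85 + 800 + 210.6 = 1262.4 kJ/kg
Q = ṁ·Δh = 15.32 kg/s × 1262.4 kJ/kg = 19341 kJ/s
|Q| = 19341 kW = 69626 MJ/h

Q = 69600 MJ/h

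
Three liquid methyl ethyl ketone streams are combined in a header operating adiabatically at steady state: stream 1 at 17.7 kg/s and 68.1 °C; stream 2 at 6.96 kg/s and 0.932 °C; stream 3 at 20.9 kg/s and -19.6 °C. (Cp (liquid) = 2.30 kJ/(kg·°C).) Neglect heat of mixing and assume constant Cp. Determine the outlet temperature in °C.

No heat crosses the boundary, so H_out = H_in.
T_out = Σ ṁᵢCp,ᵢTᵢ / Σ ṁᵢCp,ᵢ
      = 1845.1 / 104.79 = 17.608 °C

T_out = 17.6 °C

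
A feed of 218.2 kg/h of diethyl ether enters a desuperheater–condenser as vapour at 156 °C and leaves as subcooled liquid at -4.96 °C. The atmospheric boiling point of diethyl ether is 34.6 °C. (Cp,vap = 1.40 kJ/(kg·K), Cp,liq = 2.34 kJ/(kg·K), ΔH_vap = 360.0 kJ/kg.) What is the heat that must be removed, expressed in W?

Q_c = 37700 W

vapour 156→34.6 °C: -169.96 kJ/kg
condensation at 34.6 °C: -360 kJ/kg
liquid 34.6→-4.96 °C: -92.57 kJ/kg
Δh = -169.96 + -360 + -92.57 = -622.53 kJ/kg
Q = ṁ·Δh = 218.2 kg/h × -622.53 kJ/kg = -135840 kJ/h
|Q| = 37.732 kW = 37732 W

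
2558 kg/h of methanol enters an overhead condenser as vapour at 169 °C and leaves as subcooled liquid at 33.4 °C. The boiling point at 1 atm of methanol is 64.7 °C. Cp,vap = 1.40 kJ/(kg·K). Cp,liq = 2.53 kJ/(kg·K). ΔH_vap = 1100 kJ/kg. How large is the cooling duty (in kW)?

Q_c = 942 kW

vapour 169→64.7 °C: -146.02 kJ/kg
condensation at 64.7 °C: -1100 kJ/kg
liquid 64.7→33.4 °C: -79.189 kJ/kg
Δh = -146.02 + -1100 + -79.189 = -1325.2 kJ/kg
Q = ṁ·Δh = 2558 kg/h × -1325.2 kJ/kg = -3.3899e+06 kJ/h
|Q| = 941.63 kW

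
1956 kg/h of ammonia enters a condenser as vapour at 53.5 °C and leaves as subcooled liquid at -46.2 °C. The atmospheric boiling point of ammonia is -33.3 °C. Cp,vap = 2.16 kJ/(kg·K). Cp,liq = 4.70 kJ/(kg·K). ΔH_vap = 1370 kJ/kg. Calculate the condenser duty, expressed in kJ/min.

Q_c = 52800 kJ/min

vapour 53.5→-33.3 °C: -187.49 kJ/kg
condensation at -33.3 °C: -1370 kJ/kg
liquid -33.3→-46.2 °C: -60.63 kJ/kg
Δh = -187.49 + -1370 + -60.63 = -1618.1 kJ/kg
Q = ṁ·Δh = 1956 kg/h × -1618.1 kJ/kg = -3.165e+06 kJ/h
|Q| = 879.18 kW = 52751 kJ/min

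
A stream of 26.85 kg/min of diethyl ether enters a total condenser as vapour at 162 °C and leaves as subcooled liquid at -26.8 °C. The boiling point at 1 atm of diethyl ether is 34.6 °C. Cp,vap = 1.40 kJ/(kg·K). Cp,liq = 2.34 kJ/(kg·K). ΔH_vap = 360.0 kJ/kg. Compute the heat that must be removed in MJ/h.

Q_c = 1100 MJ/h

vapour 162→34.6 °C: -178.36 kJ/kg
condensation at 34.6 °C: -360 kJ/kg
liquid 34.6→-26.8 °C: -143.68 kJ/kg
Δh = -178.36 + -360 + -143.68 = -682.04 kJ/kg
Q = ṁ·Δh = 26.85 kg/min × -682.04 kJ/kg = -18313 kJ/min
|Q| = 305.21 kW = 1098.8 MJ/h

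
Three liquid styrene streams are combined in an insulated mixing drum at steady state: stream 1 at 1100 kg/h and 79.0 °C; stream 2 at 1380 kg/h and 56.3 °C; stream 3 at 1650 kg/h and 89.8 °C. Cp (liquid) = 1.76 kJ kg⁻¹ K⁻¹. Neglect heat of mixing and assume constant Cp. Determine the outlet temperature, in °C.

T_out = 75.7 °C

Adiabatic, steady state ⇒ Σ ṁᵢCp,ᵢ(T_out − Tᵢ) = 0
T_out = Σ ṁᵢCp,ᵢTᵢ / Σ ṁᵢCp,ᵢ
      = 550460 / 7268.8 = 75.73 °C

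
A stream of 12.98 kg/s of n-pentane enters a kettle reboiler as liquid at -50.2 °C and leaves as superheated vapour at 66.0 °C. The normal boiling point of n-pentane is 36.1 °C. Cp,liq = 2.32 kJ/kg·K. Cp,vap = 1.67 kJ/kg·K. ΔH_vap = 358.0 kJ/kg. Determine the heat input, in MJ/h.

Q = 28400 MJ/h

liquid -50.2→36.1 °C: 200.22 kJ/kg
vaporisation at 36.1 °C: 358 kJ/kg
vapour 36.1→66.0 °C: 49.933 kJ/kg
Δh = 200.22 + 358 + 49.933 = 608.15 kJ/kg
Q = ṁ·Δh = 12.98 kg/s × 608.15 kJ/kg = 7893.8 kJ/s
|Q| = 7893.8 kW = 28418 MJ/h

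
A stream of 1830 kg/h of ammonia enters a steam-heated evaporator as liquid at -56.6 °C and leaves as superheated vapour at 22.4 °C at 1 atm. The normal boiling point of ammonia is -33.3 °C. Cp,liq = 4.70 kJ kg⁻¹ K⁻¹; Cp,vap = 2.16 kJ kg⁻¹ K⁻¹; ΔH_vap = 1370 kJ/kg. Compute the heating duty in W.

Q = 813000 W

liquid -56.6→-33.3 °C: 109.51 kJ/kg
vaporisation at -33.3 °C: 1370 kJ/kg
vapour -33.3→22.4 °C: 120.31 kJ/kg
Δh = 109.51 + 1370 + 120.31 = 1599.8 kJ/kg
Q = ṁ·Δh = 1830 kg/h × 1599.8 kJ/kg = 2.9277e+06 kJ/h
|Q| = 813.24 kW = 813240 W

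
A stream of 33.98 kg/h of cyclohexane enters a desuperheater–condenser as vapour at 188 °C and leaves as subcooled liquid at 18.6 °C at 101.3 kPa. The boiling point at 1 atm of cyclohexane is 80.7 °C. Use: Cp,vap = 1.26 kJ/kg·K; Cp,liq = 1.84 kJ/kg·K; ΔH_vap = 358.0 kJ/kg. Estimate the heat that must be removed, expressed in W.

vapour 188→80.7 °C: -135.2 kJ/kg
condensation at 80.7 °C: -358 kJ/kg
liquid 80.7→18.6 °C: -114.26 kJ/kg
Δh = -135.2 + -358 + -114.26 = -607.46 kJ/kg
Q = ṁ·Δh = 33.98 kg/h × -607.46 kJ/kg = -20642 kJ/h
|Q| = 5.7338 kW = 5733.8 W

Q_c = 5730 W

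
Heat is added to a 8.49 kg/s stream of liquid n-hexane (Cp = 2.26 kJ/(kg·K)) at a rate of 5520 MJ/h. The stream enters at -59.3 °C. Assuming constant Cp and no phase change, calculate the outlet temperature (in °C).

Q = 5520 MJ/h = 1533.3 kJ/s
ΔT = Q/(ṁ·Cp) = 1533.3/(8.49×2.26) = 79.914 K
T_out = -59.3 + 79.914 = 20.614 °C

T_out = 20.6 °C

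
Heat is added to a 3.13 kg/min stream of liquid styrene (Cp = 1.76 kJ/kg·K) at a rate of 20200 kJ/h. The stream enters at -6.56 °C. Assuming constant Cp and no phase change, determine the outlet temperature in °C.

T_out = 54.6 °C

Q = 20200 kJ/h = 336.67 kJ/min
ΔT = Q/(ṁ·Cp) = 336.67/(3.13×1.76) = 61.114 K
T_out = -6.56 + 61.114 = 54.554 °C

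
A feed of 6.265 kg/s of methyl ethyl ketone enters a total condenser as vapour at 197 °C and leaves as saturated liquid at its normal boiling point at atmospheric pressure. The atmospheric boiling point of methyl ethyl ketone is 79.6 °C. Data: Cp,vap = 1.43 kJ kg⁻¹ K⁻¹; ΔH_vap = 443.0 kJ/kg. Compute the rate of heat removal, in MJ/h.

Q_c = 13800 MJ/h

vapour 197→79.6 °C: -167.88 kJ/kg
condensation at 79.6 °C: -443 kJ/kg
Δh = -167.88 + -443 = -610.88 kJ/kg
Q = ṁ·Δh = 6.265 kg/s × -610.88 kJ/kg = -3827.2 kJ/s
|Q| = 3827.2 kW = 13778 MJ/h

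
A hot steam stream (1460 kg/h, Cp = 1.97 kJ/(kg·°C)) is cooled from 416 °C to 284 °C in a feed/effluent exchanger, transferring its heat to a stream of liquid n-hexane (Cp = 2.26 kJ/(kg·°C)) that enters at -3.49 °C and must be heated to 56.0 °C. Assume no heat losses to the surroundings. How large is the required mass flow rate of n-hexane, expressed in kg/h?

Heat released by hot stream: Q = 1460 × 1.97 × (416 − 284) = 379660 kJ/h
Energy balance on cold side (adiabatic exchanger): Q = ṁ_c·Cp_c·(T_c,out − T_c,in)
ṁ_c = 379660 / [2.26 × (56.0 − -3.49)] = 2823.8 kg/h

ṁ_c = 2820 kg/h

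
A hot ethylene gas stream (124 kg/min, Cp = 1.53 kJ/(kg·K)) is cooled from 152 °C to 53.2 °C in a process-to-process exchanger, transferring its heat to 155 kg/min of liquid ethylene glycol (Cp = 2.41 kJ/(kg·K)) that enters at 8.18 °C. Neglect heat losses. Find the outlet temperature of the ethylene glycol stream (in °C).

Heat released by hot stream: Q = 124 × 1.53 × (152 − 53.2) = 18744 kJ/min
Energy balance on cold side (adiabatic exchanger): Q = ṁ_c·Cp_c·(T_c,out − T_c,in)
T_c,out = 8.18 + 18744/(155 × 2.41) = 58.359 °C

T_c,out = 58.4 °C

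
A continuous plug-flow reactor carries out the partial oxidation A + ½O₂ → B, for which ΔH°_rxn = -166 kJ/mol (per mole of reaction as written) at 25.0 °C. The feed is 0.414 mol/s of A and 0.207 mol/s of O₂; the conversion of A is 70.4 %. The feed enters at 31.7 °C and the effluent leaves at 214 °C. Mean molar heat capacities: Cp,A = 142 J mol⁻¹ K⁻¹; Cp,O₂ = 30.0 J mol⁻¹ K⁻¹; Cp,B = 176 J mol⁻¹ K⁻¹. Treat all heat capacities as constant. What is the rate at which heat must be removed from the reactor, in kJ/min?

Extent of reaction ξ = 0.704 × 0.414 = 0.29146 mol/s
Reaction term: ξ·ΔH°_rxn = 0.29146 × -166 = -48.382 kJ/s
Sensible, feed 31.7→25 °C: -0.43549 kJ/s
Outlet flows (mol/s): A 0.12254, O₂ 0.061272, B 0.29146
Sensible, products 25→214 °C: 13.331 kJ/s
Q = ΔH = -35.486 kJ/s = -35.486 kW
Heat removed = 2129.2 kJ/min

Q_out = 2130 kJ/min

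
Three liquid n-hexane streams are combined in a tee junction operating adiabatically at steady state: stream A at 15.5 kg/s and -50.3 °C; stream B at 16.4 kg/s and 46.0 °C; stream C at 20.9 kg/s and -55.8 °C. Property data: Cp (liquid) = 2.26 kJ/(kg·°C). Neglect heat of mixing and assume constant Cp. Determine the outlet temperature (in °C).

T_out = -22.6 °C

Adiabatic, steady state ⇒ Σ ṁᵢCp,ᵢ(T_out − Tᵢ) = 0
Σ ṁᵢCp,ᵢTᵢ = 15.5×2.26×-50.3 + 16.4×2.26×46.0 + 20.9×2.26×-55.8 = -2692.7
Σ ṁᵢCp,ᵢ = 15.5×2.26 + 16.4×2.26 + 20.9×2.26 = 119.33
T_out = -2692.7 / 119.33 = -22.566 °C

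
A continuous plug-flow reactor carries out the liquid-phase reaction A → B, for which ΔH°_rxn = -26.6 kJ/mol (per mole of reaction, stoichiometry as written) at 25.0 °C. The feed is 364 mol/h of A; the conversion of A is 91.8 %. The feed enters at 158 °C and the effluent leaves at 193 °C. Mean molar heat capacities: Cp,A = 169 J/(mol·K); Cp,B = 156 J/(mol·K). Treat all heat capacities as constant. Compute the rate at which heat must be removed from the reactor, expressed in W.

Q_out = 2070 W

Extent of reaction ξ = 0.918 × 364 = 334.15 mol/h
Reaction term: ξ·ΔH°_rxn = 334.15 × -26.6 = -8888.4 kJ/h
Sensible, feed 158→25 °C: -8181.6 kJ/h
Outlet flows (mol/h): A 29.848, B 334.15
Sensible, products 25→193 °C: 9604.9 kJ/h
Q = ΔH = -7465.2 kJ/h = -2.0737 kW
Heat removed = 2073.7 W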